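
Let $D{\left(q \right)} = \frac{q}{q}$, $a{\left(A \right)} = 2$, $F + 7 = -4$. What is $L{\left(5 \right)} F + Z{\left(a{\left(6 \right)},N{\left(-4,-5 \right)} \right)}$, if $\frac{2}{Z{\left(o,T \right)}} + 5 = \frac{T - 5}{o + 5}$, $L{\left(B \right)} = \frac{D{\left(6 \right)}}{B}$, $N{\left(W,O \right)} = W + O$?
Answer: $- \frac{87}{35} \approx -2.4857$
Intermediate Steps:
$F = -11$ ($F = -7 - 4 = -11$)
$D{\left(q \right)} = 1$
$N{\left(W,O \right)} = O + W$
$L{\left(B \right)} = \frac{1}{B}$ ($L{\left(B \right)} = 1 \frac{1}{B} = \frac{1}{B}$)
$Z{\left(o,T \right)} = \frac{2}{-5 + \frac{-5 + T}{5 + o}}$ ($Z{\left(o,T \right)} = \frac{2}{-5 + \frac{T - 5}{o + 5}} = \frac{2}{-5 + \frac{-5 + T}{5 + o}}$)
$L{\left(5 \right)} F + Z{\left(a{\left(6 \right)},N{\left(-4,-5 \right)} \right)} = \frac{1}{5} \left(-11\right) + \frac{2 \left(-5 - 2\right)}{30 - \left(-5 - 4\right) + 5 \cdot 2} = \frac{1}{5} \left(-11\right) + \frac{2 \left(-5 - 2\right)}{30 - -9 + 10} = - \frac{11}{5} + 2 \frac{1}{30 + 9 + 10} \left(-7\right) = - \frac{11}{5} + 2 \cdot \frac{1}{49} \left(-7\right) = - \frac{11}{5} - \frac{2}{7} = - \frac{87}{35}$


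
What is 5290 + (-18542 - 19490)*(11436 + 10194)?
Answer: -822626870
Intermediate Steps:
5290 + (-18542 - 19490)*(11436 + 10194) = 5290 - 38032*21630 = 5290 - 822632160 = -822626870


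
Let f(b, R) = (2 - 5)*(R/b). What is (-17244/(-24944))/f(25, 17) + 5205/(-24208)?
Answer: -20903895/37740272 ≈ -0.55389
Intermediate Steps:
f(b, R) = -3*R/b
(-17244/(-24944))/f(25, 17) + 5205/(-24208) = (-17244/(-24944))/((-3*17/25)) + 5205/(-24208) = (-17244*(-1/24944))/((-3*17*1/25)) + 5205*(-1/24208) = 4311/(6236*(-51/25)) - 5205/24208 = (4311/6236)*(-25/51) - 5205/24208 = -35925/106012 - 5205/24208 = -20903895/37740272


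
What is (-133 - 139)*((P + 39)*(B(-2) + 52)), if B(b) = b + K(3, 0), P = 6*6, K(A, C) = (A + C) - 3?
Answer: -1020000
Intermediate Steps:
K(A, C) = -3 + A + C
P = 36
B(b) = b (B(b) = b + (-3 + 3 + 0) = b + 0 = b)
(-133 - 139)*((P + 39)*(B(-2) + 52)) = (-133 - 139)*((36 + 39)*(-2 + 52)) = -20400*50 = -272*3750 = -1020000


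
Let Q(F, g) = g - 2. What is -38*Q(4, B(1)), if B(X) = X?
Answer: 38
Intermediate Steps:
Q(F, g) = -2 + g
-38*Q(4, B(1)) = -38*(-2 + 1) = -38*(-1) = 38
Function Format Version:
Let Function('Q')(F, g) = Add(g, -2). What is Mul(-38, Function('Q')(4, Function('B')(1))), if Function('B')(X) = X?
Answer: 38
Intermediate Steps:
Function('Q')(F, g) = Add(-2, g)
Mul(-38, Function('Q')(4, Function('B')(1))) = Mul(-38, Add(-2, 1)) = Mul(-38, -1) = 38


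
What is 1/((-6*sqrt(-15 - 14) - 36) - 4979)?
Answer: I/(-5015*I + 6*sqrt(29)) ≈ -0.00019939 + 1.2847e-6*I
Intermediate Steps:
1/((-6*sqrt(-15 - 14) - 36) - 4979) = 1/((-6*I*sqrt(29) - 36) - 4979) = 1/((-36 - 6*I*sqrt(29)) - 4979) = 1/(-5015 - 6*I*sqrt(29))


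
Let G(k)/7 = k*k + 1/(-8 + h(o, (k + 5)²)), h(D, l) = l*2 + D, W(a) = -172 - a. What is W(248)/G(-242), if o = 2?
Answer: -6739920/6578611249 ≈ -0.0010245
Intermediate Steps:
h(D, l) = D + 2*l (h(D, l) = 2*l + D = D + 2*l)
G(k) = 7*k² + 7/(-6 + 2*(5 + k)²) (G(k) = 7*(k*k + 1/(-8 + (2 + 2*(k + 5)²))) = 7*(k² + 1/(-8 + (2 + 2*(5 + k)²))) = 7*(k² + 1/(-6 + 2*(5 + k)²)) = 7*k² + 7/(-6 + 2*(5 + k)²))
W(248)/G(-242) = (-172 - 1*248)/((7*(1 - 8*(-242)² + 2*(-242)²*(1 + (5 - 242)²))/(2*(-3 + (5 - 242)²)))) = (-172 - 248)/((7*(1 - 8*58564 + 2*58564*(1 + (-237)²))/(2*(-3 + (-237)²)))) = -420*2*(-3 + 56169)/(7*(1 - 468512 + 2*58564*(1 + 56169))) = -420*112332/(7*(1 - 468512 + 2*58564*56170)) = -420*112332/(7*(1 - 468512 + 6579079760)) = -420/((7/2)*(1/56166)*6578611249) = -420/46050278743/112332 = -420*112332/46050278743 = -6739920/6578611249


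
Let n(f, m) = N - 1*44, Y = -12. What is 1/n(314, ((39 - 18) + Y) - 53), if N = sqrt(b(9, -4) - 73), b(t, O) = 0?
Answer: -44/2009 - I*sqrt(73)/2009 ≈ -0.021901 - 0.0042529*I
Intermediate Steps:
N = I*sqrt(73) (N = sqrt(0 - 73) = sqrt(-73) = I*sqrt(73) ≈ 8.544*I)
n(f, m) = -44 + I*sqrt(73) (n(f, m) = I*sqrt(73) - 1*44 = I*sqrt(73) - 44 = -44 + I*sqrt(73))
1/n(314, ((39 - 18) + Y) - 53) = 1/(-44 + I*sqrt(73))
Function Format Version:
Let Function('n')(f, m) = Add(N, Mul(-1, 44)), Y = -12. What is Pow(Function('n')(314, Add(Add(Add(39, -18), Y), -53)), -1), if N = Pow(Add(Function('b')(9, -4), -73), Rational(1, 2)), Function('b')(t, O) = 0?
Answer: Add(Rational(-44, 2009), Mul(Rational(-1, 2009), I, Pow(73, Rational(1, 2)))) ≈ Add(-0.021901, Mul(-0.0042529, I))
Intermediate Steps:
N = Mul(I, Pow(73, Rational(1, 2))) (N = Pow(Add(0, -73), Rational(1, 2)) = Pow(-73, Rational(1, 2)) = Mul(I, Pow(73, Rational(1, 2))) ≈ Mul(8.5440, I))
Function('n')(f, m) = Add(-44, Mul(I, Pow(73, Rational(1, 2)))) (Function('n')(f, m) = Add(Mul(I, Pow(73, Rational(1, 2))), Mul(-1, 44)) = Add(Mul(I, Pow(73, Rational(1, 2))), -44) = Add(-44, Mul(I, Pow(73, Rational(1, 2)))))
Pow(Function('n')(314, Add(Add(Add(39, -18), Y), -53)), -1) = Pow(Add(-44, Mul(I, Pow(73, Rational(1, 2)))), -1)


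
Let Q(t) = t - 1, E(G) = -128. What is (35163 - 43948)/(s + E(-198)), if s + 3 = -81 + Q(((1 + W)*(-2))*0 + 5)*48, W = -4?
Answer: 1757/4 ≈ 439.25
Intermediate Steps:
Q(t) = -1 + t
s = 108 (s = -3 + (-81 + (-1 + (((1 - 4)*(-2))*0 + 5))*48) = -3 + (-81 + (-1 + (-3*(-2)*0 + 5))*48) = -3 + (-81 + (-1 + (6*0 + 5))*48) = -3 + (-81 + (-1 + (0 + 5))*48) = -3 + (-81 + (-1 + 5)*48) = -3 + (-81 + 4*48) = -3 + (-81 + 192) = -3 + 111 = 108)
(35163 - 43948)/(s + E(-198)) = (35163 - 43948)/(108 - 128) = -8785/(-20) = -8785*(-1/20) = 1757/4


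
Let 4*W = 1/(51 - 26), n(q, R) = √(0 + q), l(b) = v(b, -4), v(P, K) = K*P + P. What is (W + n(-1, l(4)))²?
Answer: -9999/10000 + I/50 ≈ -0.9999 + 0.02*I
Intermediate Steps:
v(P, K) = P + K*P
l(b) = -3*b (l(b) = b*(1 - 4) = b*(-3) = -3*b)
n(q, R) = √q
W = 1/100 (W = 1/(4*(51 - 26)) = (¼)/25 = (¼)*(1/25) = 1/100 ≈ 0.010000)
(W + n(-1, l(4)))² = (1/100 + √(-1))² = (1/100 + I)²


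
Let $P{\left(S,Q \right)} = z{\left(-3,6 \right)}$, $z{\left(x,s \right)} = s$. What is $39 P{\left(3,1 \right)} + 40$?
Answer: $274$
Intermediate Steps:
$P{\left(S,Q \right)} = 6$
$39 P{\left(3,1 \right)} + 40 = 39 \cdot 6 + 40 = 234 + 40 = 274$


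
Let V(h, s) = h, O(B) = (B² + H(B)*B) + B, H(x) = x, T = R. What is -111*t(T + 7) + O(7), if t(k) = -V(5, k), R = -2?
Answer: 660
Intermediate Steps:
T = -2
O(B) = B + 2*B² (O(B) = (B² + B*B) + B = (B² + B²) + B = 2*B² + B = B + 2*B²)
t(k) = -5 (t(k) = -1*5 = -5)
-111*t(T + 7) + O(7) = -111*(-5) + 7*(1 + 2*7) = 555 + 7*(1 + 14) = 555 + 7*15 = 555 + 105 = 660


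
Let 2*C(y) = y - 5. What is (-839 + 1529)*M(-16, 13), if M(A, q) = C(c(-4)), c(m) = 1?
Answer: -1380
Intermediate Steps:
C(y) = -5/2 + y/2 (C(y) = (y - 5)/2 = (-5 + y)/2 = -5/2 + y/2)
M(A, q) = -2 (M(A, q) = -5/2 + (½)*1 = -5/2 + ½ = -2)
(-839 + 1529)*M(-16, 13) = (-839 + 1529)*(-2) = 690*(-2) = -1380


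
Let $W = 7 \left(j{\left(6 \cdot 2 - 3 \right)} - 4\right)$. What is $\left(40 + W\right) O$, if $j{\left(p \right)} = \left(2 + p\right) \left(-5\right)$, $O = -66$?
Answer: $24618$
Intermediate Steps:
$j{\left(p \right)} = -10 - 5 p$
$W = -413$ ($W = 7 \left(\left(-10 - 5 \left(6 \cdot 2 - 3\right)\right) - 4\right) = 7 \left(\left(-10 - 5 \left(12 - 3\right)\right) - 4\right) = 7 \left(\left(-10 - 45\right) - 4\right) = 7 \left(-55 - 4\right) = 7 \left(-59\right) = -413$)
$\left(40 + W\right) O = \left(40 - 413\right) \left(-66\right) = \left(-373\right) \left(-66\right) = 24618$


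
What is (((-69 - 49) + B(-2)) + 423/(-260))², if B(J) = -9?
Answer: 1118434249/67600 ≈ 16545.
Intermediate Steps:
(((-69 - 49) + B(-2)) + 423/(-260))² = (((-69 - 49) - 9) + 423/(-260))² = ((-118 - 9) + 423*(-1/260))² = (-127 - 423/260)² = (-33443/260)² = 1118434249/67600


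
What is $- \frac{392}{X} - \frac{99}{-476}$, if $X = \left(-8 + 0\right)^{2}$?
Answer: $- \frac{5633}{952} \approx -5.917$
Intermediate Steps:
$X = 64$ ($X = \left(-8\right)^{2} = 64$)
$- \frac{392}{X} - \frac{99}{-476} = - \frac{392}{64} - \frac{99}{-476} = \left(-392\right) \frac{1}{64} - - \frac{99}{476} = - \frac{49}{8} + \frac{99}{476} = - \frac{5633}{952}$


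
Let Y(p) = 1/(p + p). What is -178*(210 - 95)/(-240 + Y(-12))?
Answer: 491280/5761 ≈ 85.277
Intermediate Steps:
Y(p) = 1/(2*p)
-178*(210 - 95)/(-240 + Y(-12)) = -178*(210 - 95)/(-240 + (1/2)/(-12)) = -20470/(-240 + (1/2)*(-1/12)) = -20470/(-240 - 1/24) = -20470/(-5761/24) = -20470*(-24)/5761 = -178*(-2760/5761) = 491280/5761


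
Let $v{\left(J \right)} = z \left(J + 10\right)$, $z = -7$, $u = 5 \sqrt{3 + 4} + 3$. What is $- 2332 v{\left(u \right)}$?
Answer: $212212 + 81620 \sqrt{7} \approx 4.2816 \cdot 10^{5}$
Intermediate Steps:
$u = 3 + 5 \sqrt{7}$ ($u = 5 \sqrt{7} + 3 = 3 + 5 \sqrt{7} \approx 16.229$)
$v{\left(J \right)} = -70 - 7 J$ ($v{\left(J \right)} = - 7 \left(J + 10\right) = - 7 \left(10 + J\right) = -70 - 7 J$)
$- 2332 v{\left(u \right)} = - 2332 \left(-70 - 7 \left(3 + 5 \sqrt{7}\right)\right) = - 2332 \left(-70 - \left(21 + 35 \sqrt{7}\right)\right) = - 2332 \left(-91 - 35 \sqrt{7}\right) = 212212 + 81620 \sqrt{7}$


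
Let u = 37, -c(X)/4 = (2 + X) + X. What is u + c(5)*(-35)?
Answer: 1717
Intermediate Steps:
c(X) = -8 - 8*X (c(X) = -4*((2 + X) + X) = -4*(2 + 2*X) = -8 - 8*X)
u + c(5)*(-35) = 37 + (-8 - 8*5)*(-35) = 37 + (-8 - 40)*(-35) = 37 - 48*(-35) = 37 + 1680 = 1717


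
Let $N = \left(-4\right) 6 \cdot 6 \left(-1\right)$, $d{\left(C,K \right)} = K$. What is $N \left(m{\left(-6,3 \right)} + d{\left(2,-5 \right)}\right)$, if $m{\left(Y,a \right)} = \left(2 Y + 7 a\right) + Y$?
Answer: $-288$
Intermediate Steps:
$m{\left(Y,a \right)} = 3 Y + 7 a$
$N = 144$ ($N = \left(-24\right) \left(-6\right) = 144$)
$N \left(m{\left(-6,3 \right)} + d{\left(2,-5 \right)}\right) = 144 \left(\left(3 \left(-6\right) + 7 \cdot 3\right) - 5\right) = 144 \left(\left(-18 + 21\right) - 5\right) = 144 \left(3 - 5\right) = 144 \left(-2\right) = -288$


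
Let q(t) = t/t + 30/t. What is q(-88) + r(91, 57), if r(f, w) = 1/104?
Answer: 765/1144 ≈ 0.66871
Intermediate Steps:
r(f, w) = 1/104
q(t) = 1 + 30/t
q(-88) + r(91, 57) = (30 - 88)/(-88) + 1/104 = -1/88*(-58) + 1/104 = 29/44 + 1/104 = 765/1144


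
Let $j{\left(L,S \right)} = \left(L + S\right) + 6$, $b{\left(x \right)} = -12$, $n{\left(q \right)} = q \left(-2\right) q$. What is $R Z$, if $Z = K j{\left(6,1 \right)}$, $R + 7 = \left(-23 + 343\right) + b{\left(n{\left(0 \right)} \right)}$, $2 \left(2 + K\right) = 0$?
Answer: $-7826$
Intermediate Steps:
$K = -2$ ($K = -2 + \frac{1}{2} \cdot 0 = -2 + 0 = -2$)
$n{\left(q \right)} = - 2 q^{2}$ ($n{\left(q \right)} = - 2 q q = - 2 q^{2}$)
$j{\left(L,S \right)} = 6 + L + S$
$R = 301$ ($R = -7 + \left(\left(-23 + 343\right) - 12\right) = -7 + \left(320 - 12\right) = -7 + 308 = 301$)
$Z = -26$ ($Z = - 2 \left(6 + 6 + 1\right) = \left(-2\right) 13 = -26$)
$R Z = 301 \left(-26\right) = -7826$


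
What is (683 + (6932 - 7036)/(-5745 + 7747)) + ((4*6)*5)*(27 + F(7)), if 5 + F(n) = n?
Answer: 320547/77 ≈ 4162.9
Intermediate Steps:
F(n) = -5 + n
(683 + (6932 - 7036)/(-5745 + 7747)) + ((4*6)*5)*(27 + F(7)) = (683 + (6932 - 7036)/(-5745 + 7747)) + ((4*6)*5)*(27 + (-5 + 7)) = (683 - 104/2002) + (24*5)*(27 + 2) = (683 - 104*1/2002) + 120*29 = (683 - 4/77) + 3480 = 52587/77 + 3480 = 320547/77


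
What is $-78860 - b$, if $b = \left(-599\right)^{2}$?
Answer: $-437661$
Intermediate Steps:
$b = 358801$
$-78860 - b = -78860 - 358801 = -437661$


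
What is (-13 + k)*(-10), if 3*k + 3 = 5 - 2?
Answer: 130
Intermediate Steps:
k = 0 (k = -1 + (5 - 2)/3 = -1 + (⅓)*3 = -1 + 1 = 0)
(-13 + k)*(-10) = (-13 + 0)*(-10) = -13*(-10) = 130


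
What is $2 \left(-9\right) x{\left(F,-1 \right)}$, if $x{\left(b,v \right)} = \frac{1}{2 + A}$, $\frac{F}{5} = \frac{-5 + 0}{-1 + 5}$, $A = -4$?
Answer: $9$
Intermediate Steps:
$F = - \frac{25}{4}$ ($F = 5 \frac{-5 + 0}{-1 + 5} = 5 \left(- \frac{5}{4}\right) = - \frac{25}{4} \approx -6.25$)
$x{\left(b,v \right)} = - \frac{1}{2}$ ($x{\left(b,v \right)} = \frac{1}{2 - 4} = \frac{1}{-2} = - \frac{1}{2}$)
$2 \left(-9\right) x{\left(F,-1 \right)} = 2 \left(-9\right) \left(- \frac{1}{2}\right) = \left(-18\right) \left(- \frac{1}{2}\right) = 9$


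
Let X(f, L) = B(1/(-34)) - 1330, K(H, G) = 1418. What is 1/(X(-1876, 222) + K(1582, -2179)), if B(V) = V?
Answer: 34/2991 ≈ 0.011367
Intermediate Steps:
X(f, L) = -45221/34 (X(f, L) = 1/(-34) - 1330 = -1/34 - 1330 = -45221/34)
1/(X(-1876, 222) + K(1582, -2179)) = 1/(-45221/34 + 1418) = 1/(2991/34) = 34/2991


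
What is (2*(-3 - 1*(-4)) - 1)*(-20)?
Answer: -20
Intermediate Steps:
(2*(-3 - 1*(-4)) - 1)*(-20) = (2*(-3 + 4) - 1)*(-20) = (2*1 - 1)*(-20) = (2 - 1)*(-20) = 1*(-20) = -20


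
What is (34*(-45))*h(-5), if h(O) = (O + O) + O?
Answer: 22950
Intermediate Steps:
h(O) = 3*O (h(O) = 2*O + O = 3*O)
(34*(-45))*h(-5) = (34*(-45))*(3*(-5)) = -1530*(-15) = 22950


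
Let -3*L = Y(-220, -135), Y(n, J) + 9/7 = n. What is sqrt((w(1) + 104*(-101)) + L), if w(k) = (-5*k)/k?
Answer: 2*I*sqrt(1150485)/21 ≈ 102.15*I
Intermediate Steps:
Y(n, J) = -9/7 + n
L = 1549/21 (L = -(-9/7 - 220)/3 = -1/3*(-1549/7) = 1549/21 ≈ 73.762)
w(k) = -5
sqrt((w(1) + 104*(-101)) + L) = sqrt((-5 + 104*(-101)) + 1549/21) = sqrt((-5 - 10504) + 1549/21) = sqrt(-10509 + 1549/21) = sqrt(-219140/21) = 2*I*sqrt(1150485)/21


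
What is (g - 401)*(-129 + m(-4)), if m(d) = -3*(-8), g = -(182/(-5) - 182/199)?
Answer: 7599207/199 ≈ 38187.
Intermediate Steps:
g = 37128/995 (g = -(182*(-⅕) - 182*1/199) = -(-182/5 - 182/199) = -1*(-37128/995) = 37128/995 ≈ 37.315)
m(d) = 24
(g - 401)*(-129 + m(-4)) = (37128/995 - 401)*(-129 + 24) = -361867/995*(-105) = 7599207/199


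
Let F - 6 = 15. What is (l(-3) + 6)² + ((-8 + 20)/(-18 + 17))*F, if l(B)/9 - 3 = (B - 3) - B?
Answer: -216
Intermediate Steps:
l(B) = 0 (l(B) = 27 + 9*((B - 3) - B) = 27 + 9*((-3 + B) - B) = 27 + 9*(-3) = 27 - 27 = 0)
F = 21 (F = 6 + 15 = 21)
(l(-3) + 6)² + ((-8 + 20)/(-18 + 17))*F = (0 + 6)² + ((-8 + 20)/(-18 + 17))*21 = 6² + (12/(-1))*21 = 36 + (12*(-1))*21 = 36 - 12*21 = 36 - 252 = -216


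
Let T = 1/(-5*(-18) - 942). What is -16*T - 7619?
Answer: -1622843/213 ≈ -7619.0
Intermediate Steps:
T = -1/852 (T = 1/(90 - 942) = 1/(-852) = -1/852 ≈ -0.0011737)
-16*T - 7619 = -16*(-1/852) - 7619 = 4/213 - 7619 = -1622843/213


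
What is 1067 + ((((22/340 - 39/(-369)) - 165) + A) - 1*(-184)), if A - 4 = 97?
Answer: 24823733/20910 ≈ 1187.2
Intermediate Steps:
A = 101 (A = 4 + 97 = 101)
1067 + ((((22/340 - 39/(-369)) - 165) + A) - 1*(-184)) = 1067 + ((((22/340 - 39/(-369)) - 165) + 101) - 1*(-184)) = 1067 + ((((22*(1/340) - 39*(-1/369)) - 165) + 101) + 184) = 1067 + ((((11/170 + 13/123) - 165) + 101) + 184) = 1067 + (((3563/20910 - 165) + 101) + 184) = 1067 + ((-3446587/20910 + 101) + 184) = 1067 + (-1334677/20910 + 184) = 1067 + 2512763/20910 = 24823733/20910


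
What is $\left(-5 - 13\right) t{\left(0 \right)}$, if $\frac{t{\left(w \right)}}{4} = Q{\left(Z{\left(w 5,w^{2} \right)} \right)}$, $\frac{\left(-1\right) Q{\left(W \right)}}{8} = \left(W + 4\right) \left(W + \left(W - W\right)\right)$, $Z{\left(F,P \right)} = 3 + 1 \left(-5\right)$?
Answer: $-2304$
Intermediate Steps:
$Z{\left(F,P \right)} = -2$ ($Z{\left(F,P \right)} = 3 - 5 = -2$)
$Q{\left(W \right)} = - 8 W \left(4 + W\right)$ ($Q{\left(W \right)} = - 8 \left(W + 4\right) \left(W + \left(W - W\right)\right) = - 8 \left(4 + W\right) \left(W + 0\right) = - 8 \left(4 + W\right) W = - 8 W \left(4 + W\right)$)
$t{\left(w \right)} = 128$ ($t{\left(w \right)} = 4 \left(\left(-8\right) \left(-2\right) \left(4 - 2\right)\right) = 4 \left(\left(-8\right) \left(-2\right) 2\right) = 4 \cdot 32 = 128$)
$\left(-5 - 13\right) t{\left(0 \right)} = \left(-5 - 13\right) 128 = \left(-18\right) 128 = -2304$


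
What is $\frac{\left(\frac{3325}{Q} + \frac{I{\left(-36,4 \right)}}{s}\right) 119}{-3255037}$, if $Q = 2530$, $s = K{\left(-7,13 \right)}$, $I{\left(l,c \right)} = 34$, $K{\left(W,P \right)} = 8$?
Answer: $- \frac{670089}{3294097444} \approx -0.00020342$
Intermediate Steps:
$s = 8$
$\frac{\left(\frac{3325}{Q} + \frac{I{\left(-36,4 \right)}}{s}\right) 119}{-3255037} = \frac{\left(\frac{3325}{2530} + \frac{34}{8}\right) 119}{-3255037} = \left(3325 \cdot \frac{1}{2530} + 34 \cdot \frac{1}{8}\right) 119 \left(- \frac{1}{3255037}\right) = \left(\frac{665}{506} + \frac{17}{4}\right) 119 \left(- \frac{1}{3255037}\right) = \frac{5631}{1012} \cdot 119 \left(- \frac{1}{3255037}\right) = \frac{670089}{1012} \left(- \frac{1}{3255037}\right) = - \frac{670089}{3294097444}$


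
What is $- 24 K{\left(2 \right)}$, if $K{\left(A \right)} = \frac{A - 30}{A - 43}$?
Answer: $- \frac{672}{41} \approx -16.39$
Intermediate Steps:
$K{\left(A \right)} = \frac{-30 + A}{-43 + A}$
$- 24 K{\left(2 \right)} = - 24 \frac{-30 + 2}{-43 + 2} = - 24 \frac{1}{-41} \left(-28\right) = - 24 \left(\left(- \frac{1}{41}\right) \left(-28\right)\right) = \left(-24\right) \frac{28}{41} = - \frac{672}{41}$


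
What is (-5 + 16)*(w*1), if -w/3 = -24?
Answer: 792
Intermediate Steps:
w = 72 (w = -3*(-24) = 72)
(-5 + 16)*(w*1) = (-5 + 16)*(72*1) = 11*72 = 792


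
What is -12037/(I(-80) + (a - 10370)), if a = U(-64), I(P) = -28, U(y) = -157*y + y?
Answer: 12037/414 ≈ 29.075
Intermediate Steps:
U(y) = -156*y
a = 9984 (a = -156*(-64) = 9984)
-12037/(I(-80) + (a - 10370)) = -12037/(-28 + (9984 - 10370)) = -12037/(-28 - 386) = -12037/(-414) = -12037*(-1/414) = 12037/414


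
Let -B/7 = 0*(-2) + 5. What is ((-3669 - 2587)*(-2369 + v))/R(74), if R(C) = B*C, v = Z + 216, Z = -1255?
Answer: -10660224/1295 ≈ -8231.8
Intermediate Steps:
v = -1039 (v = -1255 + 216 = -1039)
B = -35 (B = -7*(0*(-2) + 5) = -7*(0 + 5) = -7*5 = -35)
R(C) = -35*C
((-3669 - 2587)*(-2369 + v))/R(74) = ((-3669 - 2587)*(-2369 - 1039))/((-35*74)) = -6256*(-3408)/(-2590) = 21320448*(-1/2590) = -10660224/1295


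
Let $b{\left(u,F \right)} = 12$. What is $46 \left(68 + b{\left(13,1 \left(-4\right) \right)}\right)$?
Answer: $3680$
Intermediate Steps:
$46 \left(68 + b{\left(13,1 \left(-4\right) \right)}\right) = 46 \left(68 + 12\right) = 46 \cdot 80 = 3680$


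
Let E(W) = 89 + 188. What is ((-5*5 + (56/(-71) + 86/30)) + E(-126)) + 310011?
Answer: 330432308/1065 ≈ 3.1027e+5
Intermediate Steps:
E(W) = 277
((-5*5 + (56/(-71) + 86/30)) + E(-126)) + 310011 = ((-5*5 + (56/(-71) + 86/30)) + 277) + 310011 = ((-25 + (56*(-1/71) + 86*(1/30))) + 277) + 310011 = ((-25 + (-56/71 + 43/15)) + 277) + 310011 = ((-25 + 2213/1065) + 277) + 310011 = (-24412/1065 + 277) + 310011 = 270593/1065 + 310011 = 330432308/1065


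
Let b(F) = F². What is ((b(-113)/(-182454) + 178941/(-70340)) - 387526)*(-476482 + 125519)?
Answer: 872752026755357565371/6416907180 ≈ 1.3601e+11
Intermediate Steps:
((b(-113)/(-182454) + 178941/(-70340)) - 387526)*(-476482 + 125519) = (((-113)²/(-182454) + 178941/(-70340)) - 387526)*(-476482 + 125519) = ((12769*(-1/182454) + 178941*(-1/70340)) - 387526)*(-350963) = ((-12769/182454 - 178941/70340) - 387526)*(-350963) = (-16773336337/6416907180 - 387526)*(-350963) = -2486735145173017/6416907180*(-350963) = 872752026755357565371/6416907180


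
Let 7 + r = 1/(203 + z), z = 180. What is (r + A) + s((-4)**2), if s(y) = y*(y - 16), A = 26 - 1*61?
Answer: -16085/383 ≈ -41.997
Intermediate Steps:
A = -35 (A = 26 - 61 = -35)
s(y) = y*(-16 + y)
r = -2680/383 (r = -7 + 1/(203 + 180) = -7 + 1/383 = -2680/383 ≈ -6.9974)
(r + A) + s((-4)**2) = (-2680/383 - 35) + (-4)**2*(-16 + (-4)**2) = -16085/383 + 16*(-16 + 16) = -16085/383 + 16*0 = -16085/383 + 0 = -16085/383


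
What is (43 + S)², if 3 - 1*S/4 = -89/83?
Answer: 24216241/6889 ≈ 3515.2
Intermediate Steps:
S = 1352/83 (S = 12 - (-356)/83 = 12 - 4*(-89/83) = 12 + 356/83 = 1352/83 ≈ 16.289)
(43 + S)² = (43 + 1352/83)² = (4921/83)² = 24216241/6889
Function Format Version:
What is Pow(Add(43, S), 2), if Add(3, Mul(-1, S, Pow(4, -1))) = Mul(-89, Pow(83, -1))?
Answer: Rational(24216241, 6889) ≈ 3515.2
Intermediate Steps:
S = Rational(1352, 83) (S = Add(12, Mul(-4, Mul(-89, Pow(83, -1)))) = Add(12, Mul(-4, Mul(-89, Rational(1, 83)))) = Add(12, Mul(-4, Rational(-89, 83))) = Add(12, Rational(356, 83)) = Rational(1352, 83) ≈ 16.289)
Pow(Add(43, S), 2) = Pow(Add(43, Rational(1352, 83)), 2) = Pow(Rational(4921, 83), 2) = Rational(24216241, 6889)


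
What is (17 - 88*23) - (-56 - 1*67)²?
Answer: -17136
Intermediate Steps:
(17 - 88*23) - (-56 - 1*67)² = (17 - 2024) - (-56 - 67)² = -2007 - 1*(-123)² = -2007 - 1*15129 = -2007 - 15129 = -17136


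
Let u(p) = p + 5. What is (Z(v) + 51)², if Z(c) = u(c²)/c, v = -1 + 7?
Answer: 120409/36 ≈ 3344.7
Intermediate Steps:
v = 6
u(p) = 5 + p
Z(c) = (5 + c²)/c
(Z(v) + 51)² = ((6 + 5/6) + 51)² = ((6 + 5*(⅙)) + 51)² = ((6 + ⅚) + 51)² = (41/6 + 51)² = (347/6)² = 120409/36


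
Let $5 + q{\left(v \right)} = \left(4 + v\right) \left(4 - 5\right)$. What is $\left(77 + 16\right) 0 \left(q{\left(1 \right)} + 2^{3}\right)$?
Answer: $0$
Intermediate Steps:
$q{\left(v \right)} = -9 - v$ ($q{\left(v \right)} = -5 + \left(4 + v\right) \left(4 - 5\right) = -5 + \left(4 + v\right) \left(-1\right) = -5 - \left(4 + v\right) = -9 - v$)
$\left(77 + 16\right) 0 \left(q{\left(1 \right)} + 2^{3}\right) = \left(77 + 16\right) 0 \left(\left(-9 - 1\right) + 2^{3}\right) = 93 \cdot 0 \left(\left(-9 - 1\right) + 8\right) = 93 \cdot 0 \left(-10 + 8\right) = 93 \cdot 0 \left(-2\right) = 93 \cdot 0 = 0$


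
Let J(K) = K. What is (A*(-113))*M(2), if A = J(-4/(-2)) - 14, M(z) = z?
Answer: 2712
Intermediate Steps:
A = -12 (A = -4/(-2) - 14 = -4*(-½) - 14 = 2 - 14 = -12)
(A*(-113))*M(2) = -12*(-113)*2 = 1356*2 = 2712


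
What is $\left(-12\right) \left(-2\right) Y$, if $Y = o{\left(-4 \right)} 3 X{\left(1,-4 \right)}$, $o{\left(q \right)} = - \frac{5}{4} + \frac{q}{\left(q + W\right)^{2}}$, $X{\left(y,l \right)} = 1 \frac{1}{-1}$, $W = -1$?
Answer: $\frac{2538}{25} \approx 101.52$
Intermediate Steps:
$X{\left(y,l \right)} = -1$ ($X{\left(y,l \right)} = 1 \left(-1\right) = -1$)
$o{\left(q \right)} = - \frac{5}{4} + \frac{q}{\left(-1 + q\right)^{2}}$ ($o{\left(q \right)} = - \frac{5}{4} + \frac{q}{\left(q - 1\right)^{2}} = \left(-5\right) \frac{1}{4} + \frac{q}{\left(-1 + q\right)^{2}} = - \frac{5}{4} + \frac{q}{\left(-1 + q\right)^{2}}$)
$Y = \frac{423}{100}$ ($Y = \left(- \frac{5}{4} - \frac{4}{\left(-1 - 4\right)^{2}}\right) 3 \left(-1\right) = \left(- \frac{5}{4} - \frac{4}{25}\right) 3 \left(-1\right) = \left(- \frac{141}{100}\right) 3 \left(-1\right) = \left(- \frac{423}{100}\right) \left(-1\right) = \frac{423}{100} \approx 4.23$)
$\left(-12\right) \left(-2\right) Y = \left(-12\right) \left(-2\right) \frac{423}{100} = 24 \cdot \frac{423}{100} = \frac{2538}{25}$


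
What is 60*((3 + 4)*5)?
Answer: 2100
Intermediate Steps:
60*((3 + 4)*5) = 60*(7*5) = 60*35 = 2100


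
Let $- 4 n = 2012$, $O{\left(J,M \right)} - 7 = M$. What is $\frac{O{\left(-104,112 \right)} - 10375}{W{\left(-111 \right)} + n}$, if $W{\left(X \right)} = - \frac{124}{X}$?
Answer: $\frac{1138416}{55709} \approx 20.435$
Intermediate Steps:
$O{\left(J,M \right)} = 7 + M$
$n = -503$ ($n = \left(- \frac{1}{4}\right) 2012 = -503$)
$\frac{O{\left(-104,112 \right)} - 10375}{W{\left(-111 \right)} + n} = \frac{\left(7 + 112\right) - 10375}{- \frac{124}{-111} - 503} = \frac{119 - 10375}{\left(-124\right) \left(- \frac{1}{111}\right) - 503} = - \frac{10256}{\frac{124}{111} - 503} = - \frac{10256}{- \frac{55709}{111}} = \left(-10256\right) \left(- \frac{111}{55709}\right) = \frac{1138416}{55709}$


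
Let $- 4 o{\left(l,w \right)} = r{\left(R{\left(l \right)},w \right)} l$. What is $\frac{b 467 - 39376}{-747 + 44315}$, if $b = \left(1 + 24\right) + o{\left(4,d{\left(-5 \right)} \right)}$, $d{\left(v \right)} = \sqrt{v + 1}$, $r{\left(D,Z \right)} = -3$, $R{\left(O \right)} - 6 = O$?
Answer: $- \frac{6575}{10892} \approx -0.60365$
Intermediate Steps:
$R{\left(O \right)} = 6 + O$
$d{\left(v \right)} = \sqrt{1 + v}$
$o{\left(l,w \right)} = \frac{3 l}{4}$ ($o{\left(l,w \right)} = - \frac{\left(-3\right) l}{4} = \frac{3 l}{4}$)
$b = 28$ ($b = \left(1 + 24\right) + \frac{3}{4} \cdot 4 = 25 + 3 = 28$)
$\frac{b 467 - 39376}{-747 + 44315} = \frac{28 \cdot 467 - 39376}{-747 + 44315} = \frac{13076 - 39376}{43568} = \left(-26300\right) \frac{1}{43568} = - \frac{6575}{10892}$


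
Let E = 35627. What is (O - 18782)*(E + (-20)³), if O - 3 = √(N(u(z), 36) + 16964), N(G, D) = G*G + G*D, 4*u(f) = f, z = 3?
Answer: -518807433 + 27627*√271865/4 ≈ -5.1521e+8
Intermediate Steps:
u(f) = f/4
N(G, D) = G² + D*G
O = 3 + √271865/4 (O = 3 + √(((¼)*3)*(36 + (¼)*3) + 16964) = 3 + √(3*(36 + ¾)/4 + 16964) = 3 + √((¾)*(147/4) + 16964) = 3 + √(441/16 + 16964) = 3 + √(271865/16) = 3 + √271865/4 ≈ 133.35)
(O - 18782)*(E + (-20)³) = ((3 + √271865/4) - 18782)*(35627 + (-20)³) = (-18779 + √271865/4)*(35627 - 8000) = (-18779 + √271865/4)*27627 = -518807433 + 27627*√271865/4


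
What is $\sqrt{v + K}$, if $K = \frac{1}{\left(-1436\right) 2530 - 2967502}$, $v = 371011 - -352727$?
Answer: $\frac{\sqrt{3503509729994669970}}{2200194} \approx 850.73$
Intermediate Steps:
$v = 723738$ ($v = 371011 + 352727 = 723738$)
$K = - \frac{1}{6600582}$ ($K = \frac{1}{-3633080 - 2967502} = \frac{1}{-6600582} = - \frac{1}{6600582} \approx -1.515 \cdot 10^{-7}$)
$\sqrt{v + K} = \sqrt{723738 - \frac{1}{6600582}} = \sqrt{\frac{4777092015515}{6600582}} = \frac{\sqrt{3503509729994669970}}{2200194}$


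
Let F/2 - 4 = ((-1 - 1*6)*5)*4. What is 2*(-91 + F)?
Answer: -726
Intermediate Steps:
F = -272 (F = 8 + 2*(((-1 - 1*6)*5)*4) = 8 + 2*(((-1 - 6)*5)*4) = 8 + 2*(-7*5*4) = 8 + 2*(-35*4) = 8 + 2*(-140) = 8 - 280 = -272)
2*(-91 + F) = 2*(-91 - 272) = 2*(-363) = -726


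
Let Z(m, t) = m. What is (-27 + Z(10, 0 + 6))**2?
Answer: 289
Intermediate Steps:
(-27 + Z(10, 0 + 6))**2 = (-27 + 10)**2 = (-17)**2 = 289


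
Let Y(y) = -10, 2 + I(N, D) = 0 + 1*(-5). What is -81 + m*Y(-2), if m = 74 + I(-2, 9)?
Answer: -751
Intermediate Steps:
I(N, D) = -7 (I(N, D) = -2 + (0 + 1*(-5)) = -2 + (0 - 5) = -2 - 5 = -7)
m = 67 (m = 74 - 7 = 67)
-81 + m*Y(-2) = -81 + 67*(-10) = -81 - 670 = -751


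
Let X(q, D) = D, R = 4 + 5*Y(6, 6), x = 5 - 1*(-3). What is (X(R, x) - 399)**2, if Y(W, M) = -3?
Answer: 152881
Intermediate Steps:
x = 8 (x = 5 + 3 = 8)
R = -11 (R = 4 + 5*(-3) = 4 - 15 = -11)
(X(R, x) - 399)**2 = (8 - 399)**2 = (-391)**2 = 152881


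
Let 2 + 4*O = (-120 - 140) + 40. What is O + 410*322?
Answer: 263929/2 ≈ 1.3196e+5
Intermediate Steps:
O = -111/2 (O = -½ + ((-120 - 140) + 40)/4 = -½ + (-260 + 40)/4 = -½ + (¼)*(-220) = -½ - 55 = -111/2 ≈ -55.500)
O + 410*322 = -111/2 + 410*322 = -111/2 + 132020 = 263929/2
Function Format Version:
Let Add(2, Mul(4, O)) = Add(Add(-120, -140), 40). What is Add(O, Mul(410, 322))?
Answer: Rational(263929, 2) ≈ 1.3196e+5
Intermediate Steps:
O = Rational(-111, 2) (O = Add(Rational(-1, 2), Mul(Rational(1, 4), Add(Add(-120, -140), 40))) = Add(Rational(-1, 2), Mul(Rational(1, 4), Add(-260, 40))) = Add(Rational(-1, 2), Mul(Rational(1, 4), -220)) = Add(Rational(-1, 2), -55) = Rational(-111, 2) ≈ -55.500)
Add(O, Mul(410, 322)) = Add(Rational(-111, 2), Mul(410, 322)) = Add(Rational(-111, 2), 132020) = Rational(263929, 2)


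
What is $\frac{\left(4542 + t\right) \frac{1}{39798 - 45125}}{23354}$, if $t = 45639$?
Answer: $- \frac{50181}{124406758} \approx -0.00040336$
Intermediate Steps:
$\frac{\left(4542 + t\right) \frac{1}{39798 - 45125}}{23354} = \frac{\left(4542 + 45639\right) \frac{1}{39798 - 45125}}{23354} = \frac{50181}{-5327} \cdot \frac{1}{23354} = 50181 \left(- \frac{1}{5327}\right) \frac{1}{23354} = \left(- \frac{50181}{5327}\right) \frac{1}{23354} = - \frac{50181}{124406758}$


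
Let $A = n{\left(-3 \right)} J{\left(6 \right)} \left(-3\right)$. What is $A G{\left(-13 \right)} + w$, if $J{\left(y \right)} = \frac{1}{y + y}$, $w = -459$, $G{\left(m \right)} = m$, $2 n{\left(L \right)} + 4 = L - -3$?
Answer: $- \frac{931}{2} \approx -465.5$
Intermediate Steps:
$n{\left(L \right)} = - \frac{1}{2} + \frac{L}{2}$ ($n{\left(L \right)} = -2 + \frac{L - -3}{2} = -2 + \frac{L + 3}{2} = -2 + \frac{3 + L}{2} = -2 + \left(\frac{3}{2} + \frac{L}{2}\right) = - \frac{1}{2} + \frac{L}{2}$)
$J{\left(y \right)} = \frac{1}{2 y}$
$A = \frac{1}{2}$ ($A = \left(- \frac{1}{2} + \frac{1}{2} \left(-3\right)\right) \frac{1}{2 \cdot 6} \left(-3\right) = \left(- \frac{1}{2} - \frac{3}{2}\right) \frac{1}{2} \cdot \frac{1}{6} \left(-3\right) = \left(-2\right) \frac{1}{12} \left(-3\right) = \left(- \frac{1}{6}\right) \left(-3\right) = \frac{1}{2} \approx 0.5$)
$A G{\left(-13 \right)} + w = \frac{1}{2} \left(-13\right) - 459 = - \frac{13}{2} - 459 = - \frac{931}{2}$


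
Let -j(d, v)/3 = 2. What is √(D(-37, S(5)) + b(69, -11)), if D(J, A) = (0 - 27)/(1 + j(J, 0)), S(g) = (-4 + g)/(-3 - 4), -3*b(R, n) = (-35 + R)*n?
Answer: √29265/15 ≈ 11.405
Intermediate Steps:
b(R, n) = -n*(-35 + R)/3 (b(R, n) = -(-35 + R)*n/3 = -n*(-35 + R)/3)
S(g) = 4/7 - g/7 (S(g) = (-4 + g)/(-7) = (-4 + g)*(-⅐) = 4/7 - g/7)
j(d, v) = -6 (j(d, v) = -3*2 = -6)
D(J, A) = 27/5 (D(J, A) = (0 - 27)/(1 - 6) = -27/(-5) = -27*(-⅕) = 27/5)
√(D(-37, S(5)) + b(69, -11)) = √(27/5 + (⅓)*(-11)*(35 - 1*69)) = √(27/5 + (⅓)*(-11)*(35 - 69)) = √(27/5 + (⅓)*(-11)*(-34)) = √(27/5 + 374/3) = √(1951/15) = √29265/15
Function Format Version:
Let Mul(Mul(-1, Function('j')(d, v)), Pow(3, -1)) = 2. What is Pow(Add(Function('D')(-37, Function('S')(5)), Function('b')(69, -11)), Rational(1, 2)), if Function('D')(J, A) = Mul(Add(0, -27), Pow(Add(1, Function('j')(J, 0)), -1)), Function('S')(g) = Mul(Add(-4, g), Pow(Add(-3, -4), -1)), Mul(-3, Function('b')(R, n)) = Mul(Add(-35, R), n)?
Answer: Mul(Rational(1, 15), Pow(29265, Rational(1, 2))) ≈ 11.405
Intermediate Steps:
Function('b')(R, n) = Mul(Rational(-1, 3), n, Add(-35, R)) (Function('b')(R, n) = Mul(Rational(-1, 3), Mul(Add(-35, R), n)) = Mul(Rational(-1, 3), Mul(n, Add(-35, R))) = Mul(Rational(-1, 3), n, Add(-35, R)))
Function('S')(g) = Add(Rational(4, 7), Mul(Rational(-1, 7), g)) (Function('S')(g) = Mul(Add(-4, g), Pow(-7, -1)) = Mul(Add(-4, g), Rational(-1, 7)) = Add(Rational(4, 7), Mul(Rational(-1, 7), g)))
Function('j')(d, v) = -6 (Function('j')(d, v) = Mul(-3, 2) = -6)
Function('D')(J, A) = Rational(27, 5) (Function('D')(J, A) = Mul(Add(0, -27), Pow(Add(1, -6), -1)) = Mul(-27, Pow(-5, -1)) = Mul(-27, Rational(-1, 5)) = Rational(27, 5))
Pow(Add(Function('D')(-37, Function('S')(5)), Function('b')(69, -11)), Rational(1, 2)) = Pow(Add(Rational(27, 5), Mul(Rational(1, 3), -11, Add(35, Mul(-1, 69)))), Rational(1, 2)) = Pow(Add(Rational(27, 5), Mul(Rational(1, 3), -11, Add(35, -69))), Rational(1, 2)) = Pow(Add(Rational(27, 5), Mul(Rational(1, 3), -11, -34)), Rational(1, 2)) = Pow(Add(Rational(27, 5), Rational(374, 3)), Rational(1, 2)) = Pow(Rational(1951, 15), Rational(1, 2)) = Mul(Rational(1, 15), Pow(29265, Rational(1, 2)))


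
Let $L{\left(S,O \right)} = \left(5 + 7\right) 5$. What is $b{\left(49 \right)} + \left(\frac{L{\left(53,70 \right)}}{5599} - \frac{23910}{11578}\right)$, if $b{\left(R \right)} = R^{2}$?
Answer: $\frac{77756090306}{32412611} \approx 2398.9$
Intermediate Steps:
$L{\left(S,O \right)} = 60$ ($L{\left(S,O \right)} = 12 \cdot 5 = 60$)
$b{\left(49 \right)} + \left(\frac{L{\left(53,70 \right)}}{5599} - \frac{23910}{11578}\right) = 49^{2} + \left(\frac{60}{5599} - \frac{23910}{11578}\right) = 2401 + \left(60 \cdot \frac{1}{5599} - \frac{11955}{5789}\right) = 2401 + \left(\frac{60}{5599} - \frac{11955}{5789}\right) = 2401 - \frac{66588705}{32412611} = \frac{77756090306}{32412611}$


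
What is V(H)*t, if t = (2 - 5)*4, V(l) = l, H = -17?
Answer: 204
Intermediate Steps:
t = -12 (t = -3*4 = -12)
V(H)*t = -17*(-12) = 204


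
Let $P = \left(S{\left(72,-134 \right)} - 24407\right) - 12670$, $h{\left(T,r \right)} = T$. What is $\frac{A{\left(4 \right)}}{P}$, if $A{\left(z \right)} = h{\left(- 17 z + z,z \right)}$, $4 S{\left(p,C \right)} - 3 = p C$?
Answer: $\frac{256}{157953} \approx 0.0016207$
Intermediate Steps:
$S{\left(p,C \right)} = \frac{3}{4} + \frac{C p}{4}$ ($S{\left(p,C \right)} = \frac{3}{4} + \frac{p C}{4} = \frac{3}{4} + \frac{C p}{4}$)
$A{\left(z \right)} = - 16 z$ ($A{\left(z \right)} = - 17 z + z = - 16 z$)
$P = - \frac{157953}{4}$ ($P = \left(\left(\frac{3}{4} + \frac{1}{4} \left(-134\right) 72\right) - 24407\right) - 12670 = \left(\left(\frac{3}{4} - 2412\right) - 24407\right) - 12670 = \left(- \frac{9645}{4} - 24407\right) - 12670 = - \frac{107273}{4} - 12670 = - \frac{157953}{4} \approx -39488.0$)
$\frac{A{\left(4 \right)}}{P} = \frac{\left(-16\right) 4}{- \frac{157953}{4}} = \left(-64\right) \left(- \frac{4}{157953}\right) = \frac{256}{157953}$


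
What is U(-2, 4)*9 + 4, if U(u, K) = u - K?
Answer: -50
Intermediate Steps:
U(-2, 4)*9 + 4 = (-2 - 1*4)*9 + 4 = (-2 - 4)*9 + 4 = -6*9 + 4 = -54 + 4 = -50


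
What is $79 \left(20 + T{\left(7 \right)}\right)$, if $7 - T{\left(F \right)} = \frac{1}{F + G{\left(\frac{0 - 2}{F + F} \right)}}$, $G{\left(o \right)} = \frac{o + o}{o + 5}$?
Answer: $\frac{250351}{118} \approx 2121.6$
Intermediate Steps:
$G{\left(o \right)} = \frac{2 o}{5 + o}$
$T{\left(F \right)} = 7 - \frac{1}{F - \frac{2}{F \left(5 - \frac{1}{F}\right)}}$ ($T{\left(F \right)} = 7 - \frac{1}{F + \frac{2 \frac{0 - 2}{F + F}}{5 + \frac{0 - 2}{F + F}}} = 7 - \frac{1}{F + \frac{2 \left(- \frac{2}{2 F}\right)}{5 - \frac{2}{2 F}}} = 7 - \frac{1}{F + \frac{2 \left(- 2 \frac{1}{2 F}\right)}{5 - 2 \frac{1}{2 F}}} = 7 - \frac{1}{F + \frac{2 \left(- \frac{1}{F}\right)}{5 - \frac{1}{F}}} = 7 - \frac{1}{F - \frac{2}{F \left(5 - \frac{1}{F}\right)}}$)
$79 \left(20 + T{\left(7 \right)}\right) = 79 \left(20 + \frac{-13 - 84 + 35 \cdot 7^{2}}{-2 - 7 + 5 \cdot 7^{2}}\right) = 79 \left(20 + \frac{-13 - 84 + 35 \cdot 49}{-2 - 7 + 5 \cdot 49}\right) = 79 \left(20 + \frac{-13 - 84 + 1715}{-2 - 7 + 245}\right) = 79 \left(20 + \frac{1}{236} \cdot 1618\right) = 79 \left(20 + \frac{809}{118}\right) = 79 \cdot \frac{3169}{118} = \frac{250351}{118}$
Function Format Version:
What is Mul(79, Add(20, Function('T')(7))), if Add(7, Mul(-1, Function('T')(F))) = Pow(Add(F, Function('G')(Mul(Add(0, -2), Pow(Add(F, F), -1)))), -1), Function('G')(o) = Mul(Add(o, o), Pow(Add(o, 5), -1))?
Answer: Rational(250351, 118) ≈ 2121.6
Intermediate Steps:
Function('G')(o) = Mul(2, o, Pow(Add(5, o), -1)) (Function('G')(o) = Mul(Mul(2, o), Pow(Add(5, o), -1)) = Mul(2, o, Pow(Add(5, o), -1)))
Function('T')(F) = Add(7, Mul(-1, Pow(Add(F, Mul(-2, Pow(F, -1), Pow(Add(5, Mul(-1, Pow(F, -1))), -1))), -1))) (Function('T')(F) = Add(7, Mul(-1, Pow(Add(F, Mul(2, Mul(Add(0, -2), Pow(Add(F, F), -1)), Pow(Add(5, Mul(Add(0, -2), Pow(Add(F, F), -1))), -1))), -1))) = Add(7, Mul(-1, Pow(Add(F, Mul(2, Mul(-2, Pow(Mul(2, F), -1)), Pow(Add(5, Mul(-2, Pow(Mul(2, F), -1))), -1))), -1))) = Add(7, Mul(-1, Pow(Add(F, Mul(2, Mul(-2, Mul(Rational(1, 2), Pow(F, -1))), Pow(Add(5, Mul(-2, Mul(Rational(1, 2), Pow(F, -1)))), -1))), -1))) = Add(7, Mul(-1, Pow(Add(F, Mul(2, Mul(-1, Pow(F, -1)), Pow(Add(5, Mul(-1, Pow(F, -1))), -1))), -1))) = Add(7, Mul(-1, Pow(Add(F, Mul(-2, Pow(F, -1), Pow(Add(5, Mul(-1, Pow(F, -1))), -1))), -1))))
Mul(79, Add(20, Function('T')(7))) = Mul(79, Add(20, Mul(Pow(Add(-2, Mul(-1, 7), Mul(5, Pow(7, 2))), -1), Add(-13, Mul(-12, 7), Mul(35, Pow(7, 2)))))) = Mul(79, Add(20, Mul(Pow(Add(-2, -7, Mul(5, 49)), -1), Add(-13, -84, Mul(35, 49))))) = Mul(79, Add(20, Mul(Pow(Add(-2, -7, 245), -1), Add(-13, -84, 1715)))) = Mul(79, Add(20, Mul(Pow(236, -1), 1618))) = Mul(79, Add(20, Mul(Rational(1, 236), 1618))) = Mul(79, Add(20, Rational(809, 118))) = Mul(79, Rational(3169, 118)) = Rational(250351, 118)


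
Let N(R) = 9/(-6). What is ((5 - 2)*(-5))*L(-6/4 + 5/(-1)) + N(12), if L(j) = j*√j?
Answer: -3/2 + 195*I*√26/4 ≈ -1.5 + 248.58*I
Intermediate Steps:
L(j) = j^(3/2)
N(R) = -3/2 (N(R) = 9*(-⅙) = -3/2)
((5 - 2)*(-5))*L(-6/4 + 5/(-1)) + N(12) = ((5 - 2)*(-5))*(-6/4 + 5/(-1))^(3/2) - 3/2 = (3*(-5))*(-6*¼ + 5*(-1))^(3/2) - 3/2 = -15*(-3/2 - 5)^(3/2) - 3/2 = -(-195)*I*√26/4 - 3/2 = 195*I*√26/4 - 3/2 = -3/2 + 195*I*√26/4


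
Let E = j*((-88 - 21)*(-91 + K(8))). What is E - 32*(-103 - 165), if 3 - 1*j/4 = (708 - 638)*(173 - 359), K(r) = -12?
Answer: 584845460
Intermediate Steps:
j = 52092 (j = 12 - 4*(708 - 638)*(173 - 359) = 12 - 280*(-186) = 12 - 4*(-13020) = 12 + 52080 = 52092)
E = 584836884 (E = 52092*((-88 - 21)*(-91 - 12)) = 52092*(-109*(-103)) = 52092*11227 = 584836884)
E - 32*(-103 - 165) = 584836884 - 32*(-103 - 165) = 584836884 - 32*(-268) = 584836884 - 1*(-8576) = 584836884 + 8576 = 584845460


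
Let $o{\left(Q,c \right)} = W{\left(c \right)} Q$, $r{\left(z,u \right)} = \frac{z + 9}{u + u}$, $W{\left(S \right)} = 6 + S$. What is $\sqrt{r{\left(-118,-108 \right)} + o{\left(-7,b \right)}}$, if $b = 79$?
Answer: $\frac{i \sqrt{770466}}{36} \approx 24.382 i$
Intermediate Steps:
$r{\left(z,u \right)} = \frac{9 + z}{2 u}$
$o{\left(Q,c \right)} = Q \left(6 + c\right)$ ($o{\left(Q,c \right)} = \left(6 + c\right) Q = Q \left(6 + c\right)$)
$\sqrt{r{\left(-118,-108 \right)} + o{\left(-7,b \right)}} = \sqrt{\frac{9 - 118}{2 \left(-108\right)} - 7 \left(6 + 79\right)} = \sqrt{\frac{1}{2} \left(- \frac{1}{108}\right) \left(-109\right) - 595} = \sqrt{\frac{109}{216} - 595} = \sqrt{- \frac{128411}{216}} = \frac{i \sqrt{770466}}{36}$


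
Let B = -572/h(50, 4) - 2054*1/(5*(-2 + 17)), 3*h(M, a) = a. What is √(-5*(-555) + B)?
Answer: 2*√130422/15 ≈ 48.152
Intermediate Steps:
h(M, a) = a/3
B = -34229/75 (B = -572/((⅓)*4) - 2054*1/(5*(-2 + 17)) = -572/4/3 - 2054/(5*15) = -572*¾ - 2054/75 = -429 - 2054*1/75 = -429 - 2054/75 = -34229/75 ≈ -456.39)
√(-5*(-555) + B) = √(-5*(-555) - 34229/75) = √(2775 - 34229/75) = √(173896/75) = 2*√130422/15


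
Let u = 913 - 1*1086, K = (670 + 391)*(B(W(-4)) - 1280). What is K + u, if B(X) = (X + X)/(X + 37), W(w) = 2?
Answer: -52967623/39 ≈ -1.3581e+6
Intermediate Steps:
B(X) = 2*X/(37 + X) (B(X) = (2*X)/(37 + X) = 2*X/(37 + X))
K = -52960876/39 (K = (670 + 391)*(2*2/(37 + 2) - 1280) = 1061*(2*2/39 - 1280) = 1061*(2*2*(1/39) - 1280) = 1061*(4/39 - 1280) = 1061*(-49916/39) = -52960876/39 ≈ -1.3580e+6)
u = -173 (u = 913 - 1086 = -173)
K + u = -52960876/39 - 173 = -52967623/39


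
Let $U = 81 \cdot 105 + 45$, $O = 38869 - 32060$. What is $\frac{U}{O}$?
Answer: $\frac{8550}{6809} \approx 1.2557$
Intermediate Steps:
$O = 6809$ ($O = 38869 - 32060 = 6809$)
$U = 8550$ ($U = 8505 + 45 = 8550$)
$\frac{U}{O} = \frac{8550}{6809}$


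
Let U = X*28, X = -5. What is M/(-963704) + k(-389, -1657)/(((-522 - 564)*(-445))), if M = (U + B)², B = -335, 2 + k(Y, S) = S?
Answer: -18439429781/77621538680 ≈ -0.23756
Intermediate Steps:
k(Y, S) = -2 + S
U = -140 (U = -5*28 = -140)
M = 225625 (M = (-140 - 335)² = (-475)² = 225625)
M/(-963704) + k(-389, -1657)/(((-522 - 564)*(-445))) = 225625/(-963704) + (-2 - 1657)/(((-522 - 564)*(-445))) = 225625*(-1/963704) - 1659/((-1086*(-445))) = -225625/963704 - 1659/483270 = -225625/963704 - 1659*1/483270 = -225625/963704 - 553/161090 = -18439429781/77621538680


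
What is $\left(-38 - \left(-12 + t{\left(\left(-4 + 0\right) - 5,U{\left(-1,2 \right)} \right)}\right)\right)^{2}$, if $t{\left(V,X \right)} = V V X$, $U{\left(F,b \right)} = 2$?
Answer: $35344$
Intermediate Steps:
$t{\left(V,X \right)} = X V^{2}$ ($t{\left(V,X \right)} = V^{2} X = X V^{2}$)
$\left(-38 - \left(-12 + t{\left(\left(-4 + 0\right) - 5,U{\left(-1,2 \right)} \right)}\right)\right)^{2} = \left(-38 + \left(12 - 2 \left(\left(-4 + 0\right) - 5\right)^{2}\right)\right)^{2} = \left(-38 + \left(12 - 2 \left(-4 - 5\right)^{2}\right)\right)^{2} = \left(-38 + \left(12 - 2 \left(-9\right)^{2}\right)\right)^{2} = \left(-38 + \left(12 - 2 \cdot 81\right)\right)^{2} = \left(-38 + \left(12 - 162\right)\right)^{2} = \left(-38 - 150\right)^{2} = \left(-188\right)^{2} = 35344$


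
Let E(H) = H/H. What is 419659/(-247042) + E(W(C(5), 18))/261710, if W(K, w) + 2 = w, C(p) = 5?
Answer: -27457177462/16163340455 ≈ -1.6987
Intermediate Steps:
W(K, w) = -2 + w
E(H) = 1
419659/(-247042) + E(W(C(5), 18))/261710 = 419659/(-247042) + 1/261710 = 419659*(-1/247042) + 1*(1/261710) = -419659/247042 + 1/261710 = -27457177462/16163340455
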